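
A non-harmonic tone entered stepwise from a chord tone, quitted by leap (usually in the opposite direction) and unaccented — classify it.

Approach: by step. Departure: by leap. Metric position: weak.
Step in, leap out, from a weak position — an escape tone (échappée). (It is the mirror image of the appoggiatura, which leaps in and steps out on a strong beat.)

Escape tone.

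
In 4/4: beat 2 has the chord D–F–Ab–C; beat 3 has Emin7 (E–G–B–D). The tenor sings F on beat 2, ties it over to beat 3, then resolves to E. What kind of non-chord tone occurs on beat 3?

Suspension.

The harmony at that moment is E minor seventh chord (E, G, B, D); F is not a chord tone.
It is held over (the same pitch as the preceding F) and left by step down to E.
Held over from the previous chord and resolving down by step — a suspension.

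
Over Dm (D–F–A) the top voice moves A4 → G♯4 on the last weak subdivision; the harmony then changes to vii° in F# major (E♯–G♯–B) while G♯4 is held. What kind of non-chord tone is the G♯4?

The harmony at that moment is D minor triad (D, F, A); G♯4 is not a chord tone.
It is approached by step down from A4 and then sustained as the same pitch into the next harmony.
Arriving early and becoming a chord tone when the harmony changes — an anticipation.

G♯4 is an anticipation.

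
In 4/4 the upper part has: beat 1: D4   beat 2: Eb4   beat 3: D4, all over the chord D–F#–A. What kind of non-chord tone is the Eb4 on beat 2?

Upper neighbor tone.

The harmony at that moment is D major triad (D, F#, A); Eb4 is not a chord tone.
It is approached by step up from D4 and left by step down to D4.
Step away and step back to the same note — a neighbor tone (upper neighbor).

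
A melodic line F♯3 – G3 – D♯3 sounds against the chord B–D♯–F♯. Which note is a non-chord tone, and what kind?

G3 is an escape tone.

The harmony at that moment is B major triad (B, D♯, F♯); G3 is not a chord tone.
It is approached by step up from F♯3 and left by leap down to D♯3.
Step in, leap out — an escape tone.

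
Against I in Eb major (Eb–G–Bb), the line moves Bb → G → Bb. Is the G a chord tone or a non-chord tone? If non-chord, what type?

Eb major triad contains Eb, G, Bb; G is the third, so it is a chord tone.

Chord tone (the third of Eb major triad).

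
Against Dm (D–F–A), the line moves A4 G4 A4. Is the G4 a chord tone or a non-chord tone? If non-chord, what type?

The harmony at that moment is D minor triad (D, F, A); G4 is not a chord tone.
It is approached by step down from A4 and left by step up to A4.
Step away and step back to the same note — a neighbor tone (lower neighbor).

Non-chord tone — a neighbor tone.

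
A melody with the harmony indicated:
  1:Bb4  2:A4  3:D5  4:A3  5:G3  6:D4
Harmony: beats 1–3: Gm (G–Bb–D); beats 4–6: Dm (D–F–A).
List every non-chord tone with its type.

A4 (beat 2) — escape tone; G3 (beat 5) — escape tone.

The harmony at that moment is G minor triad (G, Bb, D); A4 is not a chord tone.
It is approached by step down from Bb4 and left by leap up to D5.
Step in, leap out — an escape tone.
The harmony at that moment is D minor triad (D, F, A); G3 is not a chord tone.
It is approached by step down from A3 and left by leap up to D4.
Step in, leap out — an escape tone.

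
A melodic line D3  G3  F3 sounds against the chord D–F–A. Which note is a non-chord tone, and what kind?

G3 is an appoggiatura.

The harmony at that moment is D minor triad (D, F, A); G3 is not a chord tone.
It is approached by leap up from D3 and left by step down to F3.
Leap in, step out — an appoggiatura.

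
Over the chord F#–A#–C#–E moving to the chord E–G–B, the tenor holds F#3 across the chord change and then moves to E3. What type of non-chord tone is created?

F#3 is a suspension.

The harmony at that moment is E minor triad (E, G, B); F#3 is not a chord tone.
It is held over (the same pitch as the preceding F#3) and left by step down to E3.
Held over from the previous chord and resolving down by step — a suspension.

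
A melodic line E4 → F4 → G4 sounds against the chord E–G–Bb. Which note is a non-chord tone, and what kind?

The harmony at that moment is E diminished triad (E, G, Bb); F4 is not a chord tone.
It is approached by step up from E4 and left by step up to G4.
Step in, step out in the same direction — a passing tone.

F4 is a passing tone.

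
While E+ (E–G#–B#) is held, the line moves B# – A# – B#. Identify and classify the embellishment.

The harmony at that moment is E augmented triad (E, G#, B#); A# is not a chord tone.
It is approached by step down from B# and left by step up to B#.
Step away and step back to the same note — a neighbor tone (lower neighbor).

A# is a neighbor tone.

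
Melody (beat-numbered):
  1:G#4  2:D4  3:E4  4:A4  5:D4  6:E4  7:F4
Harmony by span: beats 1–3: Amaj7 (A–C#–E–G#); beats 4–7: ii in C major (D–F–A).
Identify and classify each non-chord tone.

D4 (beat 2) — appoggiatura; E4 (beat 6) — passing tone.

The harmony at that moment is A major seventh chord (A, C#, E, G#); D4 is not a chord tone.
It is approached by leap down from G#4 and left by step up to E4.
Leap in, step out — an appoggiatura.
The harmony at that moment is D minor triad (D, F, A); E4 is not a chord tone.
It is approached by step up from D4 and left by step up to F4.
Step in, step out in the same direction — a passing tone.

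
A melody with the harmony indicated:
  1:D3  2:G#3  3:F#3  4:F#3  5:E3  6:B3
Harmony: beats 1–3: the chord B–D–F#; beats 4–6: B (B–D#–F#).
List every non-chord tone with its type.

The harmony at that moment is B minor triad (B, D, F#); G#3 is not a chord tone.
It is approached by leap up from D3 and left by step down to F#3.
Leap in, step out — an appoggiatura.
The harmony at that moment is B major triad (B, D#, F#); E3 is not a chord tone.
It is approached by step down from F#3 and left by leap up to B3.
Step in, leap out — an escape tone.

G#3 (beat 2) — appoggiatura; E3 (beat 5) — escape tone.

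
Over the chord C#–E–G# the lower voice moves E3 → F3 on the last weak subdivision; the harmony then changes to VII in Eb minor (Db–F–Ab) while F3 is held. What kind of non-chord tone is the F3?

The harmony at that moment is C# minor triad (C#, E, G#); F3 is not a chord tone.
It is approached by step up from E3 and then sustained as the same pitch into the next harmony.
Arriving early and becoming a chord tone when the harmony changes — an anticipation.

F3 is an anticipation.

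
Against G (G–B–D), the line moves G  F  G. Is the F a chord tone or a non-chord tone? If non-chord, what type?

The harmony at that moment is G major triad (G, B, D); F is not a chord tone.
It is approached by step down from G and left by step up to G.
Step away and step back to the same note — a neighbor tone (lower neighbor).

Non-chord tone — a neighbor tone.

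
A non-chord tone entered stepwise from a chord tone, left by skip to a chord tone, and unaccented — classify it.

Approach: by step. Departure: by leap. Metric position: weak.
Step in, leap out, from a weak position — an escape tone (échappée). (It is the mirror image of the appoggiatura, which leaps in and steps out on a strong beat.)

Escape tone.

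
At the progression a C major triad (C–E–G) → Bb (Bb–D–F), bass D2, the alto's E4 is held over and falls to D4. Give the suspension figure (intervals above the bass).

9–8 suspension.

At the second chord the bass is D2. The suspended E4 lies a ninth above the bass; after resolving down by step to D4, the interval above the bass becomes an octave.
Suspension figures are named by those two intervals: 9–8.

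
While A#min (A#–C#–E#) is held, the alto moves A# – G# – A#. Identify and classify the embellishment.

G# is a neighbor tone.

The harmony at that moment is A# minor triad (A#, C#, E#); G# is not a chord tone.
It is approached by step down from A# and left by step up to A#.
Step away and step back to the same note — a neighbor tone (lower neighbor).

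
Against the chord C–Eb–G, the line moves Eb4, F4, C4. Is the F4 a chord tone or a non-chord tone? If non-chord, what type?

The harmony at that moment is C minor triad (C, Eb, G); F4 is not a chord tone.
It is approached by step up from Eb4 and left by leap down to C4.
Step in, leap out — an escape tone.

Non-chord tone — an escape tone.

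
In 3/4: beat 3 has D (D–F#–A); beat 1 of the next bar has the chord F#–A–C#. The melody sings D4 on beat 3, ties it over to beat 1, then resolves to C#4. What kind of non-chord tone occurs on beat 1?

The harmony at that moment is F# minor triad (F#, A, C#); D4 is not a chord tone.
It is held over (the same pitch as the preceding D4) and left by step down to C#4.
Held over from the previous chord and resolving down by step — a suspension.

Suspension.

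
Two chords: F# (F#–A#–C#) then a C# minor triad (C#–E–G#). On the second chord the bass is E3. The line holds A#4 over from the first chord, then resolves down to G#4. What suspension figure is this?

At the second chord the bass is E3. The suspended A#4 lies a fourth above the bass; after resolving down by step to G#4, the interval above the bass becomes a third.
Suspension figures are named by those two intervals: 4–3.

4–3 suspension.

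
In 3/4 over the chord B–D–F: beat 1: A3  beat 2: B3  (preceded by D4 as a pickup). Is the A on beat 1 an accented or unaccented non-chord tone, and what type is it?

Accented appoggiatura.

The harmony at that moment is B diminished triad (B, D, F); A3 is not a chord tone.
It is approached by leap down from D4 and left by step up to B3.
Leap in, step out — an appoggiatura.
It falls on the downbeat, so it is accented.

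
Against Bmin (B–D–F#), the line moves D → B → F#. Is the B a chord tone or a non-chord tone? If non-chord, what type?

Chord tone (the root of B minor triad).

B minor triad contains B, D, F#; B is the root, so it is a chord tone.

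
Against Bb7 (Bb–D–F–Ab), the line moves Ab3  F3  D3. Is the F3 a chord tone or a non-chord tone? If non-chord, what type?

Bb dominant seventh chord contains Bb, D, F, Ab; F is the fifth, so it is a chord tone.

Chord tone (the fifth of Bb dominant seventh chord).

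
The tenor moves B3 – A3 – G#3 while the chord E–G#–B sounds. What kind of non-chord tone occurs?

A3 is a passing tone.

The harmony at that moment is E major triad (E, G#, B); A3 is not a chord tone.
It is approached by step down from B3 and left by step down to G#3.
Step in, step out in the same direction — a passing tone.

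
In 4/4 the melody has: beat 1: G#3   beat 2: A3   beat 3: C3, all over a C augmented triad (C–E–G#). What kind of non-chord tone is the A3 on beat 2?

Escape tone.

The harmony at that moment is C augmented triad (C, E, G#); A3 is not a chord tone.
It is approached by step up from G#3 and left by leap down to C3.
Step in, leap out, on a weak beat — an escape tone.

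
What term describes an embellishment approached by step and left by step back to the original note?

Approach: by step. Departure: by step in the opposite direction, back to the starting pitch.
Stepwise on both sides but reversing to return to the same chord tone — a neighbor tone. (Had it continued onward in the same direction it would be a passing tone instead.)

Neighbor tone.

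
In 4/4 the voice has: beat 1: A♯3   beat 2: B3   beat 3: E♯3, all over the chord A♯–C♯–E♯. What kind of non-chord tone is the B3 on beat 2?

Escape tone.

The harmony at that moment is A♯ minor triad (A♯, C♯, E♯); B3 is not a chord tone.
It is approached by step up from A♯3 and left by leap down to E♯3.
Step in, leap out, on a weak beat — an escape tone.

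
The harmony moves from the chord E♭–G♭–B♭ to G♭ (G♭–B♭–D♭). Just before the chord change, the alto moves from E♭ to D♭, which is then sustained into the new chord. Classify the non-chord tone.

D♭ is an anticipation.

The harmony at that moment is E♭ minor triad (E♭, G♭, B♭); D♭ is not a chord tone.
It is approached by step down from E♭ and then sustained as the same pitch into the next harmony.
Arriving early and becoming a chord tone when the harmony changes — an anticipation.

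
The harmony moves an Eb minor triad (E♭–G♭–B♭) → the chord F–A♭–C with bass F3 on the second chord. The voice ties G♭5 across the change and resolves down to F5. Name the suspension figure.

At the second chord the bass is F3. The suspended G♭5 lies a ninth above the bass; after resolving down by step to F5, the interval above the bass becomes an octave.
Suspension figures are named by those two intervals: 9–8.

9–8 suspension.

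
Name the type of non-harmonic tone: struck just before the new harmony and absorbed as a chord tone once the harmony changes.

Anticipation.

Approach: ahead of the chord change (typically by step), so it is dissonant against the current harmony. Departure: none — the same pitch is restated or held and is a chord tone of the new harmony.
Dissonant first, consonant once the harmony catches up: the note simply arrives early — an anticipation. (The reverse timing, consonant first and dissonant after the change, would be a suspension or retardation.)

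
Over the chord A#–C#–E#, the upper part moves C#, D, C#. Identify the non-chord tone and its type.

D is a neighbor tone.

The harmony at that moment is A# minor triad (A#, C#, E#); D is not a chord tone.
It is approached by step up from C# and left by step down to C#.
Step away and step back to the same note — a neighbor tone (upper neighbor).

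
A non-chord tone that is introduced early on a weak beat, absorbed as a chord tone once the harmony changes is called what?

Approach: ahead of the chord change (typically by step), so it is dissonant against the current harmony. Departure: none — the same pitch is restated or held and is a chord tone of the new harmony.
Dissonant first, consonant once the harmony catches up: the note simply arrives early — an anticipation. (The reverse timing, consonant first and dissonant after the change, would be a suspension or retardation.)

Anticipation.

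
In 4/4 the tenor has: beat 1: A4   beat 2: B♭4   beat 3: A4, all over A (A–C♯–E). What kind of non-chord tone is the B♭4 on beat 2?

The harmony at that moment is A major triad (A, C♯, E); B♭4 is not a chord tone.
It is approached by step up from A4 and left by step down to A4.
Step away and step back to the same note — a neighbor tone (upper neighbor).

Upper neighbor tone.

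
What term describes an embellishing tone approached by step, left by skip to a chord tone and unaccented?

Approach: by step. Departure: by leap. Metric position: weak.
Step in, leap out, from a weak position — an escape tone (échappée). (It is the mirror image of the appoggiatura, which leaps in and steps out on a strong beat.)

Escape tone.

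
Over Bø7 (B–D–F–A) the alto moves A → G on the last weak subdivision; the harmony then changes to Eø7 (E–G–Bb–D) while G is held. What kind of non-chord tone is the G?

The harmony at that moment is B half-diminished seventh chord (B, D, F, A); G is not a chord tone.
It is approached by step down from A and then sustained as the same pitch into the next harmony.
Arriving early and becoming a chord tone when the harmony changes — an anticipation.

G is an anticipation.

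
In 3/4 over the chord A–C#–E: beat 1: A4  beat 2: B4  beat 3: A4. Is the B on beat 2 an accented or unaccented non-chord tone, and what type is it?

The harmony at that moment is A major triad (A, C#, E); B4 is not a chord tone.
It is approached by step up from A4 and left by step down to A4.
Step away and step back to the same note — a neighbor tone (upper neighbor).
It falls on a weak beat, so it is unaccented.

Unaccented neighbor tone.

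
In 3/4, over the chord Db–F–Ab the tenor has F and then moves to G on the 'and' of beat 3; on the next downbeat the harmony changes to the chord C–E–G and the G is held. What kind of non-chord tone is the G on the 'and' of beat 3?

The harmony at that moment is Db major triad (Db, F, Ab); G is not a chord tone.
It is approached by step up from F and then sustained as the same pitch into the next harmony.
Arriving early and becoming a chord tone when the harmony changes — an anticipation.

Anticipation.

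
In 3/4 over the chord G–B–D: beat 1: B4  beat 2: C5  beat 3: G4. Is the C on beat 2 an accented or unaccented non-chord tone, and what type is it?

The harmony at that moment is G major triad (G, B, D); C5 is not a chord tone.
It is approached by step up from B4 and left by leap down to G4.
Step in, leap out — an escape tone.
It falls on a weak beat, so it is unaccented.

Unaccented escape tone.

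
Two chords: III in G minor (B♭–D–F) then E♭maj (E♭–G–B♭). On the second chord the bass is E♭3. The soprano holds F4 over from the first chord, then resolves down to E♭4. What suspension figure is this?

At the second chord the bass is E♭3. The suspended F4 lies a ninth above the bass; after resolving down by step to E♭4, the interval above the bass becomes an octave.
Suspension figures are named by those two intervals: 9–8.

9–8 suspension.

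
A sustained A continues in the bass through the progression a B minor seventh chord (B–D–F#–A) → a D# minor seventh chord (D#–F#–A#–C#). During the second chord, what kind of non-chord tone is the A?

Pedal tone (pedal point).

The harmony at that moment is D# minor seventh chord (D#, F#, A#, C#); A is not a chord tone.
It is held over (the same pitch as the preceding A) and then sustained as the same pitch into the next harmony.
Sustained through a change of harmony — a pedal tone.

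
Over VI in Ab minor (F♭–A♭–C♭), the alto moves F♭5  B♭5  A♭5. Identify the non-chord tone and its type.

The harmony at that moment is F♭ major triad (F♭, A♭, C♭); B♭5 is not a chord tone.
It is approached by leap up from F♭5 and left by step down to A♭5.
Leap in, step out — an appoggiatura.

B♭5 is an appoggiatura.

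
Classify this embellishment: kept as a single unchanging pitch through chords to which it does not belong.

Approach: none. Departure: none — a single pitch is sustained while the chords change around it, passing through harmonies that do not contain it.
No melodic motion at all; the dissonance is created entirely by the moving harmonies against the stationary note — a pedal tone (pedal point).

Pedal tone.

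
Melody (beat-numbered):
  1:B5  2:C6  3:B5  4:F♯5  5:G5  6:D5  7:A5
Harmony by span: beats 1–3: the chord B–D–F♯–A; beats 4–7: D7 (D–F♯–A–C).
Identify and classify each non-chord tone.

C6 (beat 2) — neighbor tone; G5 (beat 5) — escape tone.

The harmony at that moment is B minor seventh chord (B, D, F♯, A); C6 is not a chord tone.
It is approached by step up from B5 and left by step down to B5.
Step away and step back to the same note — a neighbor tone (upper neighbor).
The harmony at that moment is D dominant seventh chord (D, F♯, A, C); G5 is not a chord tone.
It is approached by step up from F♯5 and left by leap down to D5.
Step in, leap out — an escape tone.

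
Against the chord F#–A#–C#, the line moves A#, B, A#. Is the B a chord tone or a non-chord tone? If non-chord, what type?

Non-chord tone — a neighbor tone.

The harmony at that moment is F# major triad (F#, A#, C#); B is not a chord tone.
It is approached by step up from A# and left by step down to A#.
Step away and step back to the same note — a neighbor tone (upper neighbor).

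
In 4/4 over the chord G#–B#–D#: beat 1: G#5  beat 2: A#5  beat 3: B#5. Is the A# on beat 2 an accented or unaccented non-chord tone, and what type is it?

The harmony at that moment is G# major triad (G#, B#, D#); A#5 is not a chord tone.
It is approached by step up from G#5 and left by step up to B#5.
Step in, step out in the same direction — a passing tone.
It falls on a weak beat, so it is unaccented.

Unaccented passing tone.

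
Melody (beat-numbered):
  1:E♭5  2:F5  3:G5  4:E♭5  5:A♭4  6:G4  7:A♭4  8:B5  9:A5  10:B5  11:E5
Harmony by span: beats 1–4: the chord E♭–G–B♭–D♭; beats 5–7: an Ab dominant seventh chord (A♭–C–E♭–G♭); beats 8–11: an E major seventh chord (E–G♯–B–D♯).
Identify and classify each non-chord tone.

The harmony at that moment is E♭ dominant seventh chord (E♭, G, B♭, D♭); F5 is not a chord tone.
It is approached by step up from E♭5 and left by step up to G5.
Step in, step out in the same direction — a passing tone.
The harmony at that moment is A♭ dominant seventh chord (A♭, C, E♭, G♭); G4 is not a chord tone.
It is approached by step down from A♭4 and left by step up to A♭4.
Step away and step back to the same note — a neighbor tone (lower neighbor).
The harmony at that moment is E major seventh chord (E, G♯, B, D♯); A5 is not a chord tone.
It is approached by step down from B5 and left by step up to B5.
Step away and step back to the same note — a neighbor tone (lower neighbor).

F5 (beat 2) — passing tone; G4 (beat 6) — neighbor tone; A5 (beat 9) — neighbor tone.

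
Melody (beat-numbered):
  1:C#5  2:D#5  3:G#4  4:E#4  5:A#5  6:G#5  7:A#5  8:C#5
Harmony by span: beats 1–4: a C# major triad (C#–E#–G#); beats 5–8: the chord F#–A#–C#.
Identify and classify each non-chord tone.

D#5 (beat 2) — escape tone; G#5 (beat 6) — neighbor tone.

The harmony at that moment is C# major triad (C#, E#, G#); D#5 is not a chord tone.
It is approached by step up from C#5 and left by leap down to G#4.
Step in, leap out — an escape tone.
The harmony at that moment is F# major triad (F#, A#, C#); G#5 is not a chord tone.
It is approached by step down from A#5 and left by step up to A#5.
Step away and step back to the same note — a neighbor tone (lower neighbor).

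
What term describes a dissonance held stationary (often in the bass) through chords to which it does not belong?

Pedal tone.

Approach: none. Departure: none — a single pitch is sustained while the chords change around it, passing through harmonies that do not contain it.
No melodic motion at all; the dissonance is created entirely by the moving harmonies against the stationary note — a pedal tone (pedal point).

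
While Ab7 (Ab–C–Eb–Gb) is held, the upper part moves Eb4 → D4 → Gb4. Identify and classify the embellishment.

The harmony at that moment is Ab dominant seventh chord (Ab, C, Eb, Gb); D4 is not a chord tone.
It is approached by step down from Eb4 and left by leap up to Gb4.
Step in, leap out — an escape tone.

D4 is an escape tone.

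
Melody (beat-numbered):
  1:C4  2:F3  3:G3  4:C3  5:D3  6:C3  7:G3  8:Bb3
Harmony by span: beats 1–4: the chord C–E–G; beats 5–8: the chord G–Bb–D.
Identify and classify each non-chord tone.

The harmony at that moment is C major triad (C, E, G); F3 is not a chord tone.
It is approached by leap down from C4 and left by step up to G3.
Leap in, step out — an appoggiatura.
The harmony at that moment is G minor triad (G, Bb, D); C3 is not a chord tone.
It is approached by step down from D3 and left by leap up to G3.
Step in, leap out — an escape tone.

F3 (beat 2) — appoggiatura; C3 (beat 6) — escape tone.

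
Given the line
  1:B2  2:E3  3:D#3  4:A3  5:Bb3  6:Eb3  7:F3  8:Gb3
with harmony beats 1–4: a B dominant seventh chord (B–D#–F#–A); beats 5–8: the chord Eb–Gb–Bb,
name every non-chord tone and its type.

E3 (beat 2) — appoggiatura; F3 (beat 7) — passing tone.

The harmony at that moment is B dominant seventh chord (B, D#, F#, A); E3 is not a chord tone.
It is approached by leap up from B2 and left by step down to D#3.
Leap in, step out — an appoggiatura.
The harmony at that moment is Eb minor triad (Eb, Gb, Bb); F3 is not a chord tone.
It is approached by step up from Eb3 and left by step up to Gb3.
Step in, step out in the same direction — a passing tone.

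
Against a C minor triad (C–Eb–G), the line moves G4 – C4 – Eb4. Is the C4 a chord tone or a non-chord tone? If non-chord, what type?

C minor triad contains C, Eb, G; C is the root, so it is a chord tone.

Chord tone (the root of C minor triad).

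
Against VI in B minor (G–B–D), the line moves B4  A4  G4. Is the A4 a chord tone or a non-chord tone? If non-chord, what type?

Non-chord tone — a passing tone.

The harmony at that moment is G major triad (G, B, D); A4 is not a chord tone.
It is approached by step down from B4 and left by step down to G4.
Step in, step out in the same direction — a passing tone.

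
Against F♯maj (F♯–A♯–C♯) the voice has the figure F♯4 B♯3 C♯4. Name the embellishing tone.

B♯3 is an appoggiatura.

The harmony at that moment is F♯ major triad (F♯, A♯, C♯); B♯3 is not a chord tone.
It is approached by leap down from F♯4 and left by step up to C♯4.
Leap in, step out — an appoggiatura.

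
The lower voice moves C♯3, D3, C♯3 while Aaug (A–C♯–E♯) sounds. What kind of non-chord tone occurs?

D3 is a neighbor tone.

The harmony at that moment is A augmented triad (A, C♯, E♯); D3 is not a chord tone.
It is approached by step up from C♯3 and left by step down to C♯3.
Step away and step back to the same note — a neighbor tone (upper neighbor).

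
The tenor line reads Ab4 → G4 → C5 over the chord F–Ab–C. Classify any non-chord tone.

The harmony at that moment is F minor triad (F, Ab, C); G4 is not a chord tone.
It is approached by step down from Ab4 and left by leap up to C5.
Step in, leap out — an escape tone.

G4 is an escape tone.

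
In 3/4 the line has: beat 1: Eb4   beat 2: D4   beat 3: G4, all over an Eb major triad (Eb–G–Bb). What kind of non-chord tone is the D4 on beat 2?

Escape tone.

The harmony at that moment is Eb major triad (Eb, G, Bb); D4 is not a chord tone.
It is approached by step down from Eb4 and left by leap up to G4.
Step in, leap out, on a weak beat — an escape tone.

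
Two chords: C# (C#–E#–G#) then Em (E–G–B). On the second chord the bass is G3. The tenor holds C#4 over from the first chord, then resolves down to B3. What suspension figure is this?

At the second chord the bass is G3. The suspended C#4 lies a fourth above the bass; after resolving down by step to B3, the interval above the bass becomes a third.
Suspension figures are named by those two intervals: 4–3.

4–3 suspension.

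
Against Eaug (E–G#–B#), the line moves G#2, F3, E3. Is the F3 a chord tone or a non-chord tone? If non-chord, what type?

Non-chord tone — an appoggiatura.

The harmony at that moment is E augmented triad (E, G#, B#); F3 is not a chord tone.
It is approached by leap up from G#2 and left by step down to E3.
Leap in, step out — an appoggiatura.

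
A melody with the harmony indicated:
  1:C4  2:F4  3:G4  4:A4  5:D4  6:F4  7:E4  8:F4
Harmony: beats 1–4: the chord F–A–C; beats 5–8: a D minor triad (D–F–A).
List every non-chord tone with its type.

The harmony at that moment is F major triad (F, A, C); G4 is not a chord tone.
It is approached by step up from F4 and left by step up to A4.
Step in, step out in the same direction — a passing tone.
The harmony at that moment is D minor triad (D, F, A); E4 is not a chord tone.
It is approached by step down from F4 and left by step up to F4.
Step away and step back to the same note — a neighbor tone (lower neighbor).

G4 (beat 3) — passing tone; E4 (beat 7) — neighbor tone.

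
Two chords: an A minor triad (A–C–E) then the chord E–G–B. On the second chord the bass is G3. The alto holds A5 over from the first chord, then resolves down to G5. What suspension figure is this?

At the second chord the bass is G3. The suspended A5 lies a ninth above the bass; after resolving down by step to G5, the interval above the bass becomes an octave.
Suspension figures are named by those two intervals: 9–8.

9–8 suspension.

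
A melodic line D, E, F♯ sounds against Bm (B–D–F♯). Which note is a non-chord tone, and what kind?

E is a passing tone.

The harmony at that moment is B minor triad (B, D, F♯); E is not a chord tone.
It is approached by step up from D and left by step up to F♯.
Step in, step out in the same direction — a passing tone.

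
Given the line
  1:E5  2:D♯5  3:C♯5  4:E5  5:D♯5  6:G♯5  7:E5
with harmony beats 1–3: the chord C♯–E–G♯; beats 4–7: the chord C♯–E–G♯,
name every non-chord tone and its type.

D♯5 (beat 2) — passing tone; D♯5 (beat 5) — escape tone.

The harmony at that moment is C♯ minor triad (C♯, E, G♯); D♯5 is not a chord tone.
It is approached by step down from E5 and left by step down to C♯5.
Step in, step out in the same direction — a passing tone.
The harmony at that moment is C♯ minor triad (C♯, E, G♯); D♯5 is not a chord tone.
It is approached by step down from E5 and left by leap up to G♯5.
Step in, leap out — an escape tone.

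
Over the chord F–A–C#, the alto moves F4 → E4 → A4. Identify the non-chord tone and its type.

E4 is an escape tone.

The harmony at that moment is F augmented triad (F, A, C#); E4 is not a chord tone.
It is approached by step down from F4 and left by leap up to A4.
Step in, leap out — an escape tone.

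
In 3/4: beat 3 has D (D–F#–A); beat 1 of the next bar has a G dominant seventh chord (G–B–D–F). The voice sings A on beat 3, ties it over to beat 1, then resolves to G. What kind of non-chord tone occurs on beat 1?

The harmony at that moment is G dominant seventh chord (G, B, D, F); A is not a chord tone.
It is held over (the same pitch as the preceding A) and left by step down to G.
Held over from the previous chord and resolving down by step — a suspension.

Suspension.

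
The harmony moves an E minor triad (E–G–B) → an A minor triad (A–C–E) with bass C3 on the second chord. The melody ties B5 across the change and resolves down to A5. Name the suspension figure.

At the second chord the bass is C3. The suspended B5 lies a seventh above the bass; after resolving down by step to A5, the interval above the bass becomes a sixth.
Suspension figures are named by those two intervals: 7–6.

7–6 suspension.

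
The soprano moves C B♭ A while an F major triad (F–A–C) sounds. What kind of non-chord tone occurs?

The harmony at that moment is F major triad (F, A, C); B♭ is not a chord tone.
It is approached by step down from C and left by step down to A.
Step in, step out in the same direction — a passing tone.

B♭ is a passing tone.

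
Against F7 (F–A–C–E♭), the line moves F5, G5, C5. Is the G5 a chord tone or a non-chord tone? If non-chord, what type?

The harmony at that moment is F dominant seventh chord (F, A, C, E♭); G5 is not a chord tone.
It is approached by step up from F5 and left by leap down to C5.
Step in, leap out — an escape tone.

Non-chord tone — an escape tone.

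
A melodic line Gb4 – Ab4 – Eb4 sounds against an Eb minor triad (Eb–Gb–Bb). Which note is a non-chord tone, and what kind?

Ab4 is an escape tone.

The harmony at that moment is Eb minor triad (Eb, Gb, Bb); Ab4 is not a chord tone.
It is approached by step up from Gb4 and left by leap down to Eb4.
Step in, leap out — an escape tone.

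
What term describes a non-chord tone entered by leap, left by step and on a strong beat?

Appoggiatura.

Approach: by leap. Departure: by step. Metric position: strong.
Leap in, step out, in a metrically strong position — an appoggiatura. (It is the mirror image of the escape tone, which steps in and leaps out from a weak position.)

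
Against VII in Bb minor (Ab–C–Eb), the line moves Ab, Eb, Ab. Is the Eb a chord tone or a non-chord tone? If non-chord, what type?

Ab major triad contains Ab, C, Eb; Eb is the fifth, so it is a chord tone.

Chord tone (the fifth of Ab major triad).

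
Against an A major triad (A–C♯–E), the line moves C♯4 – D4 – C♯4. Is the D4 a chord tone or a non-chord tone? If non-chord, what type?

Non-chord tone — a neighbor tone.

The harmony at that moment is A major triad (A, C♯, E); D4 is not a chord tone.
It is approached by step up from C♯4 and left by step down to C♯4.
Step away and step back to the same note — a neighbor tone (upper neighbor).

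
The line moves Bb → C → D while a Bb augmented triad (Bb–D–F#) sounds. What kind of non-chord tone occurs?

The harmony at that moment is Bb augmented triad (Bb, D, F#); C is not a chord tone.
It is approached by step up from Bb and left by step up to D.
Step in, step out in the same direction — a passing tone.

C is a passing tone.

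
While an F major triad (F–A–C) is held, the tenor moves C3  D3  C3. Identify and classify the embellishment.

D3 is a neighbor tone.

The harmony at that moment is F major triad (F, A, C); D3 is not a chord tone.
It is approached by step up from C3 and left by step down to C3.
Step away and step back to the same note — a neighbor tone (upper neighbor).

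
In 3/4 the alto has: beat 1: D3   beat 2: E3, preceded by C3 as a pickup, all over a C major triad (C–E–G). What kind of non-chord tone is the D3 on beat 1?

Passing tone.

The harmony at that moment is C major triad (C, E, G); D3 is not a chord tone.
It is approached by step up from C3 and left by step up to E3.
Step in, step out in the same direction — a passing tone.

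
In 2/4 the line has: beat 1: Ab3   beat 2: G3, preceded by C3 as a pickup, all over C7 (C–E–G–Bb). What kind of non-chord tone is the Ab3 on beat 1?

The harmony at that moment is C dominant seventh chord (C, E, G, Bb); Ab3 is not a chord tone.
It is approached by leap up from C3 and left by step down to G3.
Leap in, step out, metrically accented — an appoggiatura.

Appoggiatura.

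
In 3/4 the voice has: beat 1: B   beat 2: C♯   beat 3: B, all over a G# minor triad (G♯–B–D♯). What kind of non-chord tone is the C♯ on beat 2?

The harmony at that moment is G♯ minor triad (G♯, B, D♯); C♯ is not a chord tone.
It is approached by step up from B and left by step down to B.
Step away and step back to the same note — a neighbor tone (upper neighbor).

Upper neighbor tone.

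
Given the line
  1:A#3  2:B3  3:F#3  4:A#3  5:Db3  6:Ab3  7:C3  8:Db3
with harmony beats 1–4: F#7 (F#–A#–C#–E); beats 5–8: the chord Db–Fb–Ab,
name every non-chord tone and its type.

The harmony at that moment is F# dominant seventh chord (F#, A#, C#, E); B3 is not a chord tone.
It is approached by step up from A#3 and left by leap down to F#3.
Step in, leap out — an escape tone.
The harmony at that moment is Db minor triad (Db, Fb, Ab); C3 is not a chord tone.
It is approached by leap down from Ab3 and left by step up to Db3.
Leap in, step out — an appoggiatura.

B3 (beat 2) — escape tone; C3 (beat 7) — appoggiatura.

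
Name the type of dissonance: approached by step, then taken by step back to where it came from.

Approach: by step. Departure: by step in the opposite direction, back to the starting pitch.
Stepwise on both sides but reversing to return to the same chord tone — a neighbor tone. (Had it continued onward in the same direction it would be a passing tone instead.)

Neighbor tone.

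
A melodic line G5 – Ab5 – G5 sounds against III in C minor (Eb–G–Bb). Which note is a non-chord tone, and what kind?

Ab5 is a neighbor tone.

The harmony at that moment is Eb major triad (Eb, G, Bb); Ab5 is not a chord tone.
It is approached by step up from G5 and left by step down to G5.
Step away and step back to the same note — a neighbor tone (upper neighbor).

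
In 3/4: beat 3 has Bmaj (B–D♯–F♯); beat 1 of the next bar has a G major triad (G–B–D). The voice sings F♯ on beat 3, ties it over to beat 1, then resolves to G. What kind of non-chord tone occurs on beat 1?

The harmony at that moment is G major triad (G, B, D); F♯ is not a chord tone.
It is held over (the same pitch as the preceding F♯) and left by step up to G.
Held over from the previous chord and resolving up by step — a retardation.

Retardation.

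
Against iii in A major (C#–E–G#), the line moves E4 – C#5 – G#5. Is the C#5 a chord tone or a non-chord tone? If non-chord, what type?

C# minor triad contains C#, E, G#; C# is the root, so it is a chord tone.

Chord tone (the root of C# minor triad).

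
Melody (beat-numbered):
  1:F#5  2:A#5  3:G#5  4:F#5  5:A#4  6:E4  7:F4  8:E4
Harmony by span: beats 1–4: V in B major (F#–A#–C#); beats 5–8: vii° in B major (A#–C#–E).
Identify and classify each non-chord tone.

The harmony at that moment is F# major triad (F#, A#, C#); G#5 is not a chord tone.
It is approached by step down from A#5 and left by step down to F#5.
Step in, step out in the same direction — a passing tone.
The harmony at that moment is A# diminished triad (A#, C#, E); F4 is not a chord tone.
It is approached by step up from E4 and left by step down to E4.
Step away and step back to the same note — a neighbor tone (upper neighbor).

G#5 (beat 3) — passing tone; F4 (beat 7) — neighbor tone.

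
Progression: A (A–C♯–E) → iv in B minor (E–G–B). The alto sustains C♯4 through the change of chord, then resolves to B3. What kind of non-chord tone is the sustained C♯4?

C♯4 is a suspension.

The harmony at that moment is E minor triad (E, G, B); C♯4 is not a chord tone.
It is held over (the same pitch as the preceding C♯4) and left by step down to B3.
Held over from the previous chord and resolving down by step — a suspension.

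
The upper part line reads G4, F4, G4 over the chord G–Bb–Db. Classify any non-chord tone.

F4 is a neighbor tone.

The harmony at that moment is G diminished triad (G, Bb, Db); F4 is not a chord tone.
It is approached by step down from G4 and left by step up to G4.
Step away and step back to the same note — a neighbor tone (lower neighbor).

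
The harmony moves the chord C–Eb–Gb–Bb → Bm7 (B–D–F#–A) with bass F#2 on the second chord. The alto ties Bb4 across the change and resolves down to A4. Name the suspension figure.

4–3 suspension.

At the second chord the bass is F#2. The suspended Bb4 lies a fourth above the bass; after resolving down by step to A4, the interval above the bass becomes a third.
Suspension figures are named by those two intervals: 4–3.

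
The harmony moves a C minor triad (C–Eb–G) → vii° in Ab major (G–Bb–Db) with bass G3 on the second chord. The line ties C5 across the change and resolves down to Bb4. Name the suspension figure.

4–3 suspension.

At the second chord the bass is G3. The suspended C5 lies a fourth above the bass; after resolving down by step to Bb4, the interval above the bass becomes a third.
Suspension figures are named by those two intervals: 4–3.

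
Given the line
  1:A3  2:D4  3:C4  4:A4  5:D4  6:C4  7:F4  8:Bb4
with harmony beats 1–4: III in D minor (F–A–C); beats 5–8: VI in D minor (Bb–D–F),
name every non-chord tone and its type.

The harmony at that moment is F major triad (F, A, C); D4 is not a chord tone.
It is approached by leap up from A3 and left by step down to C4.
Leap in, step out — an appoggiatura.
The harmony at that moment is Bb major triad (Bb, D, F); C4 is not a chord tone.
It is approached by step down from D4 and left by leap up to F4.
Step in, leap out — an escape tone.

D4 (beat 2) — appoggiatura; C4 (beat 6) — escape tone.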